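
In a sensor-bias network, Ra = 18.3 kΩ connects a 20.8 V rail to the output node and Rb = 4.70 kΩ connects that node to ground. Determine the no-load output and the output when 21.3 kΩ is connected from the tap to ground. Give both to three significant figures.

Unloaded: 4.25 V; loaded: 3.62 V

Open-circuit: V = 20.8 × 4.70/(18.3 + 4.70) = 4.25 V.
With the load, Rb becomes Rb‖R_L = 3.850 kΩ, so V = 20.8 × 3.850/22.15 = 3.62 V.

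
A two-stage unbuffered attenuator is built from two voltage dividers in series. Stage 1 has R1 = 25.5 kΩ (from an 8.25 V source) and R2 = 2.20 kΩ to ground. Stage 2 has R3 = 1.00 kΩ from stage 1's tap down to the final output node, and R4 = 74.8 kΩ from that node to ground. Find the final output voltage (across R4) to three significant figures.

Stage 2 presents R3+R4 = 75.80 kΩ as a load on stage 1's tap.
Stage 1's lower leg becomes R2‖(R3+R4) = 2.138 kΩ, so V_mid = 8.25 × 2.138/27.64 = 0.6382 V.
Stage 2 is itself unloaded: V_out = V_mid × R4/(R3+R4) = 0.6382 × 74.8/75.80 = 0.630 V.

V_out ≈ 0.630 V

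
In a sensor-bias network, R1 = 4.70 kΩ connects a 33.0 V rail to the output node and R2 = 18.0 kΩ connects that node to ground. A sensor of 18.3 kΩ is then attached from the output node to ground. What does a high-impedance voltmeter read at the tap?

V_out ≈ 21.7 V

The load sits in parallel with R2: R2‖R_L = (18.0 × 18.3) / (18.0 + 18.3) = 9.074 kΩ.
V_out = 33.0 × 9.074 / (4.70 + 9.074) = 33.0 × 9.074/13.77 = 21.7 V.
(Unloaded it would have been 26.2 V.)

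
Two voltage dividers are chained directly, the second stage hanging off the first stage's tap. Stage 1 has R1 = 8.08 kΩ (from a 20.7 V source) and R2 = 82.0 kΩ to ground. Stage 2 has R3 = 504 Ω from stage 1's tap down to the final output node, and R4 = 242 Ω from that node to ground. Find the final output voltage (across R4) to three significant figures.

Stage 2 presents R3+R4 = 746.0 Ω as a load on stage 1's tap.
Stage 1's lower leg becomes R2‖(R3+R4) = 739.3 Ω, so V_mid = 20.7 × 739.3/8819 = 1.735 V.
Stage 2 is itself unloaded: V_out = V_mid × R4/(R3+R4) = 1.735 × 242/746.0 = 0.563 V.

V_out ≈ 0.563 V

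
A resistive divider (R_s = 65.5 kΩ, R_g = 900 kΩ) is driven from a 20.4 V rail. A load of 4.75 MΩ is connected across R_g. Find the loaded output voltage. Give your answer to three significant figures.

The load sits in parallel with R_g: R_g‖R_L = (900 × 4750) / (900 + 4750) = 756.6 kΩ.
V_out = 20.4 × 756.6 / (65.5 + 756.6) = 20.4 × 756.6/822.1 = 18.8 V.
(Unloaded it would have been 19.0 V.)

V_out ≈ 18.8 V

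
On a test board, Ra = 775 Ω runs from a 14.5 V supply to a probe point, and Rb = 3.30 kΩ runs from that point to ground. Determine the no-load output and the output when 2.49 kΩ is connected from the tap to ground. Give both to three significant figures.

Unloaded: 11.7 V; loaded: 9.38 V

Open-circuit: V = 14.5 × 3300/(775 + 3300) = 11.7 V.
With the load, Rb becomes Rb‖R_L = 1419 Ω, so V = 14.5 × 1419/2194 = 9.38 V.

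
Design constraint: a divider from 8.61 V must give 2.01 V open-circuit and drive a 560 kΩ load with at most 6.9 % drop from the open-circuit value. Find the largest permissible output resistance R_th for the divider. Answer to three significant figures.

R_th ≤ 41.5 kΩ

Loading drop = R_th/(R_th + R_L) ≤ 0.0690, so R_th ≤ R_L · ε/(1−ε) = 560 kΩ × 0.0690/0.9310 = 41.5 kΩ.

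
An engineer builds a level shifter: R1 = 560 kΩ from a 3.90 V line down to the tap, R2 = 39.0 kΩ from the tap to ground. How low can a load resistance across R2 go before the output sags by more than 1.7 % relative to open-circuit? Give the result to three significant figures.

R_L(min) ≈ 2.11 MΩ

Output resistance R_th = R1‖R2 = (560 × 39.0)/599.0 = 36.46 kΩ.
The fractional drop is R_th/(R_th + R_L); requiring this ≤ 0.0170 gives R_L ≥ R_th(1/0.0170 − 1) = 36.46 × 57.82 = 2.11 MΩ.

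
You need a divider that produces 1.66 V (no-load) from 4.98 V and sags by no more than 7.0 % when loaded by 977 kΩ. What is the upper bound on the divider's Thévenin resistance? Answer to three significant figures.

Loading drop = R_th/(R_th + R_L) ≤ 0.0700, so R_th ≤ R_L · ε/(1−ε) = 977 kΩ × 0.0700/0.9300 = 73.5 kΩ.

R_th ≤ 73.5 kΩ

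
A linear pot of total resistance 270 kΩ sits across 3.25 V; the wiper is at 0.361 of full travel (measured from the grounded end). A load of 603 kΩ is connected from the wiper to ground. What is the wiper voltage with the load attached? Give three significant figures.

The wiper splits the pot into (1−α)R = 172.5 kΩ above and αR = 97.47 kΩ below.
Lower section ‖ load = 83.91 kΩ.
V_wiper = 3.25 × 83.91/(172.5 + 83.91) = 1.06 V.

V ≈ 1.06 V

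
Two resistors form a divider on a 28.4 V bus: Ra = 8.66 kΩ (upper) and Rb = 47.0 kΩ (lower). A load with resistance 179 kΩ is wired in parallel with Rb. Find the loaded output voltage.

The load sits in parallel with Rb: Rb‖R_L = (47.0 × 179) / (47.0 + 179) = 37.23 kΩ.
V_out = 28.4 × 37.23 / (8.66 + 37.23) = 28.4 × 37.23/45.89 = 23.0 V.

V_out ≈ 23.0 V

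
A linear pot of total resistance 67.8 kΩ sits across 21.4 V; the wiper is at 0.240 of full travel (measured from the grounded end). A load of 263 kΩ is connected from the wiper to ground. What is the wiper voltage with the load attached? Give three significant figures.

V ≈ 4.91 V

The wiper splits the pot into (1−α)R = 51.53 kΩ above and αR = 16.27 kΩ below.
Lower section ‖ load = 15.32 kΩ.
V_wiper = 21.4 × 15.32/(51.53 + 15.32) = 4.91 V.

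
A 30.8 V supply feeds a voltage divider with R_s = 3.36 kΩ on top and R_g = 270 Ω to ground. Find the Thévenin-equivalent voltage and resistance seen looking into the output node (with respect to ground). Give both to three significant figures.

V_th is the open-circuit tap voltage: 30.8 × 270/(3360 + 270) = 2.29 V.
With the supply zeroed, R_s and R_g appear in parallel from the tap: R_th = R_s‖R_g = (3360 × 270)/3630 = 250 Ω.

V_th = 2.29 V, R_th = 250 Ω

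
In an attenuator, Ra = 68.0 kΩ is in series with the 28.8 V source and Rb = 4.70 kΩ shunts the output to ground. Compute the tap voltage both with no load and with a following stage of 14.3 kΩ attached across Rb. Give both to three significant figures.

Unloaded: 1.86 V; loaded: 1.42 V

Open-circuit: V = 28.8 × 4.70/(68.0 + 4.70) = 1.86 V.
With the load, Rb becomes Rb‖R_L = 3.537 kΩ, so V = 28.8 × 3.537/71.54 = 1.42 V.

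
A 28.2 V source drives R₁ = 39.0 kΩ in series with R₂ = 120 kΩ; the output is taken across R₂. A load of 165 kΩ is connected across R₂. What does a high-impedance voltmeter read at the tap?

V_out ≈ 18.1 V

The load sits in parallel with R₂: R₂‖R_L = (120 × 165) / (120 + 165) = 69.47 kΩ.
V_out = 28.2 × 69.47 / (39.0 + 69.47) = 28.2 × 69.47/108.5 = 18.1 V.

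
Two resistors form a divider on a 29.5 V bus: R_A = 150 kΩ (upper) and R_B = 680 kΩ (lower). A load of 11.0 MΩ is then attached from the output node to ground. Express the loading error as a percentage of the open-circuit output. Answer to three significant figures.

The divider's output (Thévenin) resistance is R_A‖R_B = 122.9 kΩ.
Fractional drop under load = R_th/(R_th + R_L) = 122.9 / (122.9 + 11000) = 0.01105.
So the output falls by 1.10 %.

1.10 %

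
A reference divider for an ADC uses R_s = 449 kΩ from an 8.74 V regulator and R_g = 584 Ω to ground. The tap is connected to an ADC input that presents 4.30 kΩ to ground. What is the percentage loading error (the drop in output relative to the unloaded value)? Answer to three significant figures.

The divider's output (Thévenin) resistance is R_s‖R_g = 583.2 Ω.
Fractional drop under load = R_th/(R_th + R_L) = 583.2 / (583.2 + 4300) = 0.1194.
So the output falls by 11.9 %.

11.9 %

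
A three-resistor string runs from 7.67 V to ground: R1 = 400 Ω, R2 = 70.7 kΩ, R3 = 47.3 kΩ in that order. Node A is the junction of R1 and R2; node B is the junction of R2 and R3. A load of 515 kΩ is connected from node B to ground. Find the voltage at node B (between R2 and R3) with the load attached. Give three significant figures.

V ≈ 2.90 V

At node B, R3 is in parallel with the load: R3‖R_L = 43320 Ω.
Below node A the resistance is R2 + (R3‖R_L) = 114000 Ω, so V_A = 7.67 × 114000/114400 = 7.643 V.
Then V_B = V_A × (R3‖R_L)/(R2 + R3‖R_L) = 7.643 × 43320/114000 = 2.90 V.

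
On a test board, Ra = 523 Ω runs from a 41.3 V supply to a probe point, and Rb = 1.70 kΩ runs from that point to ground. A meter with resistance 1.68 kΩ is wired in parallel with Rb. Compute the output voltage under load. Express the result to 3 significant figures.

The load sits in parallel with Rb: Rb‖R_L = (1700 × 1680) / (1700 + 1680) = 845.0 Ω.
V_out = 41.3 × 845.0 / (523 + 845.0) = 41.3 × 845.0/1368 = 25.5 V.
(Unloaded it would have been 31.6 V.)

V_out ≈ 25.5 V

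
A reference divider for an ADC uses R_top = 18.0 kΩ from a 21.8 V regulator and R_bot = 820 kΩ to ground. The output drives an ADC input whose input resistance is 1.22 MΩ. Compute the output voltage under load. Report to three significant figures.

The load sits in parallel with R_bot: R_bot‖R_L = (820 × 1220) / (820 + 1220) = 490.4 kΩ.
V_out = 21.8 × 490.4 / (18.0 + 490.4) = 21.8 × 490.4/508.4 = 21.0 V.

V_out ≈ 21.0 V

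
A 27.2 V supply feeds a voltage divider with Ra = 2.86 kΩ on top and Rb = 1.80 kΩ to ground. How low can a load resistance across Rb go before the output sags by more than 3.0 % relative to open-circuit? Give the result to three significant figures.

Output resistance R_th = Ra‖Rb = (2.86 × 1.80)/4.660 = 1.105 kΩ.
The fractional drop is R_th/(R_th + R_L); requiring this ≤ 0.0300 gives R_L ≥ R_th(1/0.0300 − 1) = 1.105 × 32.33 = 35.7 kΩ.

R_L(min) ≈ 35.7 kΩ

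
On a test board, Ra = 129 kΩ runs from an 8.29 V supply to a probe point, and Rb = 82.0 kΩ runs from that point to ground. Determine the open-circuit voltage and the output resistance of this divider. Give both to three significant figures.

V_th = 3.22 V, R_th = 50.1 kΩ

V_th is the open-circuit tap voltage: 8.29 × 82.0/(129 + 82.0) = 3.22 V.
With the supply zeroed, Ra and Rb appear in parallel from the tap: R_th = Ra‖Rb = (129 × 82.0)/211.0 = 50.1 kΩ.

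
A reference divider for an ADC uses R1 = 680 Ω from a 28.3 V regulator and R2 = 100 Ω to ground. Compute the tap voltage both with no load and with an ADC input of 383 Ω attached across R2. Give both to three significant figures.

Unloaded: 3.63 V; loaded: 2.96 V

Open-circuit: V = 28.3 × 100/(680 + 100) = 3.63 V.
With the load, R2 becomes R2‖R_L = 79.30 Ω, so V = 28.3 × 79.30/759.3 = 2.96 V.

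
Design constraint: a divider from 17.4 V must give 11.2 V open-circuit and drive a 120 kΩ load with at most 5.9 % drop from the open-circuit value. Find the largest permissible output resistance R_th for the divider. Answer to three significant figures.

Loading drop = R_th/(R_th + R_L) ≤ 0.0590, so R_th ≤ R_L · ε/(1−ε) = 120 kΩ × 0.0590/0.9410 = 7.52 kΩ.

R_th ≤ 7.52 kΩ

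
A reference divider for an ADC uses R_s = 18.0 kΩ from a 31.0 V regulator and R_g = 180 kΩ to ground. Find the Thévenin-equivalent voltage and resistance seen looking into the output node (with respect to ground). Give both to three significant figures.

V_th = 28.2 V, R_th = 16.4 kΩ

V_th is the open-circuit tap voltage: 31.0 × 180/(18.0 + 180) = 28.2 V.
With the supply zeroed, R_s and R_g appear in parallel from the tap: R_th = R_s‖R_g = (18.0 × 180)/198.0 = 16.4 kΩ.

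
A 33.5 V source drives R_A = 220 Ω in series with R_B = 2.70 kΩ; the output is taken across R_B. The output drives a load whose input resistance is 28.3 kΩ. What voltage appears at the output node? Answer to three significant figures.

V_out ≈ 30.8 V

The load sits in parallel with R_B: R_B‖R_L = (2700 × 28300) / (2700 + 28300) = 2465 Ω.
V_out = 33.5 × 2465 / (220 + 2465) = 33.5 × 2465/2685 = 30.8 V.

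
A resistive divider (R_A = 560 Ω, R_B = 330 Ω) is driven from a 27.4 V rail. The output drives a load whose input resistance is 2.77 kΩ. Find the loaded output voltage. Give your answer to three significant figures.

V_out ≈ 9.45 V

The load sits in parallel with R_B: R_B‖R_L = (330 × 2770) / (330 + 2770) = 294.9 Ω.
V_out = 27.4 × 294.9 / (560 + 294.9) = 27.4 × 294.9/854.9 = 9.45 V.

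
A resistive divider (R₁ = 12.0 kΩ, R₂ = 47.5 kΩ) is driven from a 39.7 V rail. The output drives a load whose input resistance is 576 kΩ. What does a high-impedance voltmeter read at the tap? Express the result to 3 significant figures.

The load sits in parallel with R₂: R₂‖R_L = (47.5 × 576) / (47.5 + 576) = 43.88 kΩ.
V_out = 39.7 × 43.88 / (12.0 + 43.88) = 39.7 × 43.88/55.88 = 31.2 V.
(Unloaded it would have been 31.7 V.)

V_out ≈ 31.2 V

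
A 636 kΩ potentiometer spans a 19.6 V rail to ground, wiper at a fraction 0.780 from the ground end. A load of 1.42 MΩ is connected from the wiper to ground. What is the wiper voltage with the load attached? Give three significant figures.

V ≈ 14.2 V

The wiper splits the pot into (1−α)R = 139.9 kΩ above and αR = 496.1 kΩ below.
Lower section ‖ load = 367.6 kΩ.
V_wiper = 19.6 × 367.6/(139.9 + 367.6) = 14.2 V.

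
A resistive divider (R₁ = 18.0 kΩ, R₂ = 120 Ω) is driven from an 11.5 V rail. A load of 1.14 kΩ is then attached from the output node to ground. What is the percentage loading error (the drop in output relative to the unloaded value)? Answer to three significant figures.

The divider's output (Thévenin) resistance is R₁‖R₂ = 119.2 Ω.
Fractional drop under load = R_th/(R_th + R_L) = 119.2 / (119.2 + 1140) = 0.09467.
So the output falls by 9.47 %.

9.47 %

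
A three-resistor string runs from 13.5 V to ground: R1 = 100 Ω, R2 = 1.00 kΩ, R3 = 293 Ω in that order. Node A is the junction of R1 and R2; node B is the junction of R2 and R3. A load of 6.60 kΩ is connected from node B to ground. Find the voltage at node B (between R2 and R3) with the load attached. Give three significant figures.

At node B, R3 is in parallel with the load: R3‖R_L = 280.5 Ω.
Below node A the resistance is R2 + (R3‖R_L) = 1281 Ω, so V_A = 13.5 × 1281/1381 = 12.52 V.
Then V_B = V_A × (R3‖R_L)/(R2 + R3‖R_L) = 12.52 × 280.5/1281 = 2.74 V.

V ≈ 2.74 V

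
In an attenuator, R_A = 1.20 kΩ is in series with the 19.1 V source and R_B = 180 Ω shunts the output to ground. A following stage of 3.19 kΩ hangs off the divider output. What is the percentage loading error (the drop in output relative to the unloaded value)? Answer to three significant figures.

4.68 %

The divider's output (Thévenin) resistance is R_A‖R_B = 156.5 Ω.
Fractional drop under load = R_th/(R_th + R_L) = 156.5 / (156.5 + 3190) = 0.04677.
So the output falls by 4.68 %.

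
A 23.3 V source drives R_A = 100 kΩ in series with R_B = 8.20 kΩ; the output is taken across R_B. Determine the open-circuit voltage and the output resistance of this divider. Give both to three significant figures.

V_th is the open-circuit tap voltage: 23.3 × 8.20/(100 + 8.20) = 1.77 V.
With the supply zeroed, R_A and R_B appear in parallel from the tap: R_th = R_A‖R_B = (100 × 8.20)/108.2 = 7.58 kΩ.

V_th = 1.77 V, R_th = 7.58 kΩ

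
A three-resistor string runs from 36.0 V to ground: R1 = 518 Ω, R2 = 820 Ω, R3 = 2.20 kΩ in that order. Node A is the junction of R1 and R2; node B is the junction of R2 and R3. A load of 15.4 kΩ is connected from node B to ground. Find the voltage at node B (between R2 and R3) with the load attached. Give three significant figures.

V ≈ 21.2 V

At node B, R3 is in parallel with the load: R3‖R_L = 1925 Ω.
Below node A the resistance is R2 + (R3‖R_L) = 2745 Ω, so V_A = 36.0 × 2745/3263 = 30.29 V.
Then V_B = V_A × (R3‖R_L)/(R2 + R3‖R_L) = 30.29 × 1925/2745 = 21.2 V.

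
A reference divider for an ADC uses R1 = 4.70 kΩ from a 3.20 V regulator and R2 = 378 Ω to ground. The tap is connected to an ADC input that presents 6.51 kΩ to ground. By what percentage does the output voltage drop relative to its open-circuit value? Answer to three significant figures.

The divider's output (Thévenin) resistance is R1‖R2 = 349.9 Ω.
Fractional drop under load = R_th/(R_th + R_L) = 349.9 / (349.9 + 6510) = 0.05100.
So the output falls by 5.10 %.

5.10 %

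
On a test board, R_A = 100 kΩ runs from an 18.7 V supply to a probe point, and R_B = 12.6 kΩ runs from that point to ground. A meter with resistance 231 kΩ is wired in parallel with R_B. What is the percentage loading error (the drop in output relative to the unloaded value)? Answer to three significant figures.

4.62 %

The divider's output (Thévenin) resistance is R_A‖R_B = 11.19 kΩ.
Fractional drop under load = R_th/(R_th + R_L) = 11.19 / (11.19 + 231) = 0.04620.
So the output falls by 4.62 %.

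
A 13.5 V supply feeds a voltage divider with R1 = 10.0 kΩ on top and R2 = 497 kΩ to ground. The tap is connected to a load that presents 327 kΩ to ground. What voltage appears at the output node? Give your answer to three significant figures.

The load sits in parallel with R2: R2‖R_L = (497 × 327) / (497 + 327) = 197.2 kΩ.
V_out = 13.5 × 197.2 / (10.0 + 197.2) = 13.5 × 197.2/207.2 = 12.8 V.

V_out ≈ 12.8 V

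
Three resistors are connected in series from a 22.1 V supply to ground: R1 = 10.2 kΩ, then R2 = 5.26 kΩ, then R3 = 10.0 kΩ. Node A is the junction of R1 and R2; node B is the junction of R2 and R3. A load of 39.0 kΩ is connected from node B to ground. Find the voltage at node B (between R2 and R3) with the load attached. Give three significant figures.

At node B, R3 is in parallel with the load: R3‖R_L = 7.959 kΩ.
Below node A the resistance is R2 + (R3‖R_L) = 13.22 kΩ, so V_A = 22.1 × 13.22/23.42 = 12.47 V.
Then V_B = V_A × (R3‖R_L)/(R2 + R3‖R_L) = 12.47 × 7.959/13.22 = 7.51 V.

V ≈ 7.51 V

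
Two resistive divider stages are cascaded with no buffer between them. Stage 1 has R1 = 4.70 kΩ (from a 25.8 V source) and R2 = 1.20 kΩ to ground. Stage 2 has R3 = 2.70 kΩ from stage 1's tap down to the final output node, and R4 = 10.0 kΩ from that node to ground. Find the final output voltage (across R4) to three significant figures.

V_out ≈ 3.84 V

Stage 2 presents R3+R4 = 12.70 kΩ as a load on stage 1's tap.
Stage 1's lower leg becomes R2‖(R3+R4) = 1.096 kΩ, so V_mid = 25.8 × 1.096/5.796 = 4.880 V.
Stage 2 is itself unloaded: V_out = V_mid × R4/(R3+R4) = 4.880 × 10.0/12.70 = 3.84 V.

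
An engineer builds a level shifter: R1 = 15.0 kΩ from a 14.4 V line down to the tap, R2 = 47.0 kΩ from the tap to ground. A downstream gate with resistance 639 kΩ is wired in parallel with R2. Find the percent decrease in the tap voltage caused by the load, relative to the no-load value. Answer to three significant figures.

1.75 %

The divider's output (Thévenin) resistance is R1‖R2 = 11.37 kΩ.
Fractional drop under load = R_th/(R_th + R_L) = 11.37 / (11.37 + 639) = 0.01748.
So the output falls by 1.75 %.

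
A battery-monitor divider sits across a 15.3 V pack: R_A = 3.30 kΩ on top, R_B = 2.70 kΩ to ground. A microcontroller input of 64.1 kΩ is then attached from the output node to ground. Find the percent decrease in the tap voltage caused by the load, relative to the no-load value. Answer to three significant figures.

The divider's output (Thévenin) resistance is R_A‖R_B = 1.485 kΩ.
Fractional drop under load = R_th/(R_th + R_L) = 1.485 / (1.485 + 64.1) = 0.02264.
So the output falls by 2.26 %.

2.26 %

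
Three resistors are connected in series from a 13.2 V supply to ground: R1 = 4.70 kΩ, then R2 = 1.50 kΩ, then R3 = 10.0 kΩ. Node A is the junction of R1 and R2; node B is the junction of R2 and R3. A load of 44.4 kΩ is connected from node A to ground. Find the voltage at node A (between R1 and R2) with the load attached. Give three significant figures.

V ≈ 8.72 V

Below node A the series string R2+R3 = 11.50 kΩ sits in parallel with the 44.4 kΩ load: 9.134 kΩ.
V_A = 13.2 × 9.134/(4.70 + 9.134) = 8.72 V.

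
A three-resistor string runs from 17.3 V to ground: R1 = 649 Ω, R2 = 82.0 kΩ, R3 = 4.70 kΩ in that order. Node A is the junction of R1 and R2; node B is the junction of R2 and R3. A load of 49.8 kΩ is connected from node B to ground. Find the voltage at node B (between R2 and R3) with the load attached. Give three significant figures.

At node B, R3 is in parallel with the load: R3‖R_L = 4295 Ω.
Below node A the resistance is R2 + (R3‖R_L) = 86290 Ω, so V_A = 17.3 × 86290/86940 = 17.17 V.
Then V_B = V_A × (R3‖R_L)/(R2 + R3‖R_L) = 17.17 × 4295/86290 = 0.855 V.

V ≈ 0.855 V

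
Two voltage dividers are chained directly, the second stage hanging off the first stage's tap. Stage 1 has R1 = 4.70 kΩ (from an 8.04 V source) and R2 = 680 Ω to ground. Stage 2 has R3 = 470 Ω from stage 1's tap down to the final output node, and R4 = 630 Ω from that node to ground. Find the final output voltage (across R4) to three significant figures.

V_out ≈ 0.378 V

Stage 2 presents R3+R4 = 1100 Ω as a load on stage 1's tap.
Stage 1's lower leg becomes R2‖(R3+R4) = 420.2 Ω, so V_mid = 8.04 × 420.2/5120 = 0.6599 V.
Stage 2 is itself unloaded: V_out = V_mid × R4/(R3+R4) = 0.6599 × 630/1100 = 0.378 V.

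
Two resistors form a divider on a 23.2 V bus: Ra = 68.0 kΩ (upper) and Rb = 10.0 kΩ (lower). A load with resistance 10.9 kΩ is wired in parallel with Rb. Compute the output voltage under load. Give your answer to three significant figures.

V_out ≈ 1.65 V

The load sits in parallel with Rb: Rb‖R_L = (10.0 × 10.9) / (10.0 + 10.9) = 5.215 kΩ.
V_out = 23.2 × 5.215 / (68.0 + 5.215) = 23.2 × 5.215/73.22 = 1.65 V.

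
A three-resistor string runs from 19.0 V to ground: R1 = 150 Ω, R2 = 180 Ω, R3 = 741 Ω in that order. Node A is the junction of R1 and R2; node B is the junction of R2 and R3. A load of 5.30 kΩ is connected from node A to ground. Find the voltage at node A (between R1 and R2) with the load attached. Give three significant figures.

V ≈ 16.0 V

Below node A the series string R2+R3 = 921.0 Ω sits in parallel with the 5300 Ω load: 784.6 Ω.
V_A = 19.0 × 784.6/(150 + 784.6) = 16.0 V.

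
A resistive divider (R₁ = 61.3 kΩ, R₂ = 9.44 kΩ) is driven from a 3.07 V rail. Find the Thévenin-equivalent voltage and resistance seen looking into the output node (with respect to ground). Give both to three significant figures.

V_th is the open-circuit tap voltage: 3.07 × 9.44/(61.3 + 9.44) = 0.410 V.
With the supply zeroed, R₁ and R₂ appear in parallel from the tap: R_th = R₁‖R₂ = (61.3 × 9.44)/70.74 = 8.18 kΩ.

V_th = 0.410 V, R_th = 8.18 kΩ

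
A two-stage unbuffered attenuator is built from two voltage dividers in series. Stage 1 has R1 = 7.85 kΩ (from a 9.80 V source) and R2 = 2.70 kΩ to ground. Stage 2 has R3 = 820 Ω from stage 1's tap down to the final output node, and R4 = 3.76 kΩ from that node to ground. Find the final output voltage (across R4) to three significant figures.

Stage 2 presents R3+R4 = 4580 Ω as a load on stage 1's tap.
Stage 1's lower leg becomes R2‖(R3+R4) = 1699 Ω, so V_mid = 9.80 × 1699/9549 = 1.743 V.
Stage 2 is itself unloaded: V_out = V_mid × R4/(R3+R4) = 1.743 × 3760/4580 = 1.43 V.

V_out ≈ 1.43 V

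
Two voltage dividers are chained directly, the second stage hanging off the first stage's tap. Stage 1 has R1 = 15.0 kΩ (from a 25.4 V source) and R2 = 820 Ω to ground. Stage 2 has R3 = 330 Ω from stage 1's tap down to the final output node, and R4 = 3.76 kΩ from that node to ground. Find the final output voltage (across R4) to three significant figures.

Stage 2 presents R3+R4 = 4090 Ω as a load on stage 1's tap.
Stage 1's lower leg becomes R2‖(R3+R4) = 683.1 Ω, so V_mid = 25.4 × 683.1/15680 = 1.106 V.
Stage 2 is itself unloaded: V_out = V_mid × R4/(R3+R4) = 1.106 × 3760/4090 = 1.02 V.

V_out ≈ 1.02 V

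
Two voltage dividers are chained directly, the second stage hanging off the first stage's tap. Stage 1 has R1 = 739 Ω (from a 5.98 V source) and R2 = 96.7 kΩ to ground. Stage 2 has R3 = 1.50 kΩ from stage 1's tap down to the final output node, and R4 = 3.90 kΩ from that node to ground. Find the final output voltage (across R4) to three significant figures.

V_out ≈ 3.77 V

Stage 2 presents R3+R4 = 5400 Ω as a load on stage 1's tap.
Stage 1's lower leg becomes R2‖(R3+R4) = 5114 Ω, so V_mid = 5.98 × 5114/5853 = 5.225 V.
Stage 2 is itself unloaded: V_out = V_mid × R4/(R3+R4) = 5.225 × 3900/5400 = 3.77 V.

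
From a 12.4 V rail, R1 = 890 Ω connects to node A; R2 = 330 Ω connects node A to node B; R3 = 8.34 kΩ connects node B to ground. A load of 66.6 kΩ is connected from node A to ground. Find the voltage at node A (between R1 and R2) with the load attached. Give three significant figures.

Below node A the series string R2+R3 = 8670 Ω sits in parallel with the 66600 Ω load: 7671 Ω.
V_A = 12.4 × 7671/(890 + 7671) = 11.1 V.

V ≈ 11.1 V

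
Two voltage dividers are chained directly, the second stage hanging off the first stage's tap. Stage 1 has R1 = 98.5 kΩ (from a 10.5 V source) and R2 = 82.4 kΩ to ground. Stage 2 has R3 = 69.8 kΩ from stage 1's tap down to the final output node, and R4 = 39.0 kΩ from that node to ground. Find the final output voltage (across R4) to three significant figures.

Stage 2 presents R3+R4 = 108.8 kΩ as a load on stage 1's tap.
Stage 1's lower leg becomes R2‖(R3+R4) = 46.89 kΩ, so V_mid = 10.5 × 46.89/145.4 = 3.386 V.
Stage 2 is itself unloaded: V_out = V_mid × R4/(R3+R4) = 3.386 × 39.0/108.8 = 1.21 V.

V_out ≈ 1.21 V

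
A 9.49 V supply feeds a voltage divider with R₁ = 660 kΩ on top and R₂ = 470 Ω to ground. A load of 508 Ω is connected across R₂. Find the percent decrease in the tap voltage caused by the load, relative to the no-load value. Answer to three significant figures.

Unloaded V = 9.49 × 470/660500 = 0.006753 V.
Loaded: R₂‖R_L = 244.1 Ω, giving V = 9.49 × 244.1/660200 = 0.003509 V.
Drop = (0.006753 − 0.003509) / 0.006753 = 48.0 %.

48.0 %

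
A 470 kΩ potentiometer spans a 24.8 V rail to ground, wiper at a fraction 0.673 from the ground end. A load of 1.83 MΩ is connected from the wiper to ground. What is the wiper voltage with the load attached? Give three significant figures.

The wiper splits the pot into (1−α)R = 153.7 kΩ above and αR = 316.3 kΩ below.
Lower section ‖ load = 269.7 kΩ.
V_wiper = 24.8 × 269.7/(153.7 + 269.7) = 15.8 V.

V ≈ 15.8 V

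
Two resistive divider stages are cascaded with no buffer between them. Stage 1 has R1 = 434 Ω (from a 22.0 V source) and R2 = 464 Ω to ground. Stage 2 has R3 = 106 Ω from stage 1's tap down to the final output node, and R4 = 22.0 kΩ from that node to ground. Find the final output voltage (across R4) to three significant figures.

V_out ≈ 11.2 V

Stage 2 presents R3+R4 = 22110 Ω as a load on stage 1's tap.
Stage 1's lower leg becomes R2‖(R3+R4) = 454.5 Ω, so V_mid = 22.0 × 454.5/888.5 = 11.25 V.
Stage 2 is itself unloaded: V_out = V_mid × R4/(R3+R4) = 11.25 × 22000/22110 = 11.2 V.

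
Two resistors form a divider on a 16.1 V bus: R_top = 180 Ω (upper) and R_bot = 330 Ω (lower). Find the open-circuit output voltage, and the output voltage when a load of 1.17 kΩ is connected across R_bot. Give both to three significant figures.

Unloaded: 10.4 V; loaded: 9.47 V

Open-circuit: V = 16.1 × 330/(180 + 330) = 10.4 V.
With the load, R_bot becomes R_bot‖R_L = 257.4 Ω, so V = 16.1 × 257.4/437.4 = 9.47 V.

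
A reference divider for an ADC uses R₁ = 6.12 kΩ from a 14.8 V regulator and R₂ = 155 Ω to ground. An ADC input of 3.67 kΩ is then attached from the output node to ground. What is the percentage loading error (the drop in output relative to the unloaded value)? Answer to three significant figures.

3.96 %

The divider's output (Thévenin) resistance is R₁‖R₂ = 151.2 Ω.
Fractional drop under load = R_th/(R_th + R_L) = 151.2 / (151.2 + 3670) = 0.03956.
So the output falls by 3.96 %.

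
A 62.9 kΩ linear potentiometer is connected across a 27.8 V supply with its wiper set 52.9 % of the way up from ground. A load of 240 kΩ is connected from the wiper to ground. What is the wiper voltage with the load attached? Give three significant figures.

V ≈ 13.8 V

The wiper splits the pot into (1−α)R = 29.63 kΩ above and αR = 33.27 kΩ below.
Lower section ‖ load = 29.22 kΩ.
V_wiper = 27.8 × 29.22/(29.63 + 29.22) = 13.8 V.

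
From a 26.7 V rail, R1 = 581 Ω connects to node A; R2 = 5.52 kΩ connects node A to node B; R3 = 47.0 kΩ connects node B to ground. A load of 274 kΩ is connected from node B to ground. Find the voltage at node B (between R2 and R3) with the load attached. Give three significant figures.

At node B, R3 is in parallel with the load: R3‖R_L = 40120 Ω.
Below node A the resistance is R2 + (R3‖R_L) = 45640 Ω, so V_A = 26.7 × 45640/46220 = 26.36 V.
Then V_B = V_A × (R3‖R_L)/(R2 + R3‖R_L) = 26.36 × 40120/45640 = 23.2 V.

V ≈ 23.2 V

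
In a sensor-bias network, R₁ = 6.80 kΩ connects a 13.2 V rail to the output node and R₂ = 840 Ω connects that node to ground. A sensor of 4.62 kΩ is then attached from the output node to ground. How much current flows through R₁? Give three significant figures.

R₂‖R_L = 710.8 Ω, so the source sees R₁ + R₂‖R_L = 7511 Ω.
I = 13.2 V / 7511 Ω = 1.76 mA.

I ≈ 1.76 mA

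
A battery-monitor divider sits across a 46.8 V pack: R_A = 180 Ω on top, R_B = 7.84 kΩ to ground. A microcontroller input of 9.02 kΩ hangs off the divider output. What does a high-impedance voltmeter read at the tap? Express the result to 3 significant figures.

The load sits in parallel with R_B: R_B‖R_L = (7840 × 9020) / (7840 + 9020) = 4194 Ω.
V_out = 46.8 × 4194 / (180 + 4194) = 46.8 × 4194/4374 = 44.9 V.

V_out ≈ 44.9 V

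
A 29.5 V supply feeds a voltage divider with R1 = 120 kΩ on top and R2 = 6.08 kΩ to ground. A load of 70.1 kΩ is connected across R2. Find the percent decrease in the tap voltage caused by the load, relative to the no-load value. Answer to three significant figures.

7.63 %

The divider's output (Thévenin) resistance is R1‖R2 = 5.787 kΩ.
Fractional drop under load = R_th/(R_th + R_L) = 5.787 / (5.787 + 70.1) = 0.07626.
So the output falls by 7.63 %.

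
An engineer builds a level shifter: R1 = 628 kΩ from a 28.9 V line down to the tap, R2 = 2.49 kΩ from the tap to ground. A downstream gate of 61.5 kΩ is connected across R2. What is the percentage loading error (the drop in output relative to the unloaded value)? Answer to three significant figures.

3.88 %

The divider's output (Thévenin) resistance is R1‖R2 = 2.480 kΩ.
Fractional drop under load = R_th/(R_th + R_L) = 2.480 / (2.480 + 61.5) = 0.03876.
So the output falls by 3.88 %.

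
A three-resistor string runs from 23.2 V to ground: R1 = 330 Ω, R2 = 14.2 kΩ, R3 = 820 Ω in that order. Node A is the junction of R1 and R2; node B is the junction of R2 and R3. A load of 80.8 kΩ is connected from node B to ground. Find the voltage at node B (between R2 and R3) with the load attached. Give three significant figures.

V ≈ 1.23 V

At node B, R3 is in parallel with the load: R3‖R_L = 811.8 Ω.
Below node A the resistance is R2 + (R3‖R_L) = 15010 Ω, so V_A = 23.2 × 15010/15340 = 22.70 V.
Then V_B = V_A × (R3‖R_L)/(R2 + R3‖R_L) = 22.70 × 811.8/15010 = 1.23 V.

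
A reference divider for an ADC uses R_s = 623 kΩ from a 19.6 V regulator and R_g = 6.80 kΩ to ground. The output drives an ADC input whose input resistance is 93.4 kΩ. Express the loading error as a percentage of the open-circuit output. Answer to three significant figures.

The divider's output (Thévenin) resistance is R_s‖R_g = 6.727 kΩ.
Fractional drop under load = R_th/(R_th + R_L) = 6.727 / (6.727 + 93.4) = 0.06718.
So the output falls by 6.72 %.

6.72 %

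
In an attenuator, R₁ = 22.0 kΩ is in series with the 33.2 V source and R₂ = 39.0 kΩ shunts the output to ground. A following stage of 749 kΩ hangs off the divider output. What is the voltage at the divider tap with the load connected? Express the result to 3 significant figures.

The load sits in parallel with R₂: R₂‖R_L = (39.0 × 749) / (39.0 + 749) = 37.07 kΩ.
V_out = 33.2 × 37.07 / (22.0 + 37.07) = 33.2 × 37.07/59.07 = 20.8 V.

V_out ≈ 20.8 V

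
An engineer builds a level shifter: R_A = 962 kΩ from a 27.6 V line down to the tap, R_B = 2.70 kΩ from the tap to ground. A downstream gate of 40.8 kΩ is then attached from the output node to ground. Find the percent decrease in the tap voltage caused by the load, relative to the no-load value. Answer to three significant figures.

The divider's output (Thévenin) resistance is R_A‖R_B = 2.692 kΩ.
Fractional drop under load = R_th/(R_th + R_L) = 2.692 / (2.692 + 40.8) = 0.06191.
So the output falls by 6.19 %.

6.19 %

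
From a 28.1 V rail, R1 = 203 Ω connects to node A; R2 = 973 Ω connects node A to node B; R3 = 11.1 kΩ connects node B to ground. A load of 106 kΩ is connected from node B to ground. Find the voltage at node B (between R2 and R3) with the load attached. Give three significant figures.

At node B, R3 is in parallel with the load: R3‖R_L = 10050 Ω.
Below node A the resistance is R2 + (R3‖R_L) = 11020 Ω, so V_A = 28.1 × 11020/11220 = 27.59 V.
Then V_B = V_A × (R3‖R_L)/(R2 + R3‖R_L) = 27.59 × 10050/11020 = 25.2 V.

V ≈ 25.2 V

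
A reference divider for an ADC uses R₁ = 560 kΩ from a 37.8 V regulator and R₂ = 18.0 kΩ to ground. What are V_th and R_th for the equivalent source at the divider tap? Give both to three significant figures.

V_th is the open-circuit tap voltage: 37.8 × 18.0/(560 + 18.0) = 1.18 V.
With the supply zeroed, R₁ and R₂ appear in parallel from the tap: R_th = R₁‖R₂ = (560 × 18.0)/578.0 = 17.4 kΩ.

V_th = 1.18 V, R_th = 17.4 kΩ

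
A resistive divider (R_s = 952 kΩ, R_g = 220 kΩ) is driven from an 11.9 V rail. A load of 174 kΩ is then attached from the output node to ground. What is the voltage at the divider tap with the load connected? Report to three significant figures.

The load sits in parallel with R_g: R_g‖R_L = (220 × 174) / (220 + 174) = 97.16 kΩ.
V_out = 11.9 × 97.16 / (952 + 97.16) = 11.9 × 97.16/1049 = 1.10 V.

V_out ≈ 1.10 V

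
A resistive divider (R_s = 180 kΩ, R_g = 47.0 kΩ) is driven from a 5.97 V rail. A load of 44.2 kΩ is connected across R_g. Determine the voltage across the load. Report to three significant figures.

The load sits in parallel with R_g: R_g‖R_L = (47.0 × 44.2) / (47.0 + 44.2) = 22.78 kΩ.
V_out = 5.97 × 22.78 / (180 + 22.78) = 5.97 × 22.78/202.8 = 0.671 V.

V_out ≈ 0.671 V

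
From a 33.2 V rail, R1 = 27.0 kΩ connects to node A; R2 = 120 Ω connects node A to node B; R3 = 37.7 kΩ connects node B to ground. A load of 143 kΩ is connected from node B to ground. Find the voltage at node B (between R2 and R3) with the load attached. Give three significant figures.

V ≈ 17.4 V

At node B, R3 is in parallel with the load: R3‖R_L = 29830 Ω.
Below node A the resistance is R2 + (R3‖R_L) = 29950 Ω, so V_A = 33.2 × 29950/56950 = 17.46 V.
Then V_B = V_A × (R3‖R_L)/(R2 + R3‖R_L) = 17.46 × 29830/29950 = 17.4 V.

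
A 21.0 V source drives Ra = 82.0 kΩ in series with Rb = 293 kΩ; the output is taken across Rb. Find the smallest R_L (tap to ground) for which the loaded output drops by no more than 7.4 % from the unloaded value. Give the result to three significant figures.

Output resistance R_th = Ra‖Rb = (82.0 × 293)/375.0 = 64.07 kΩ.
The fractional drop is R_th/(R_th + R_L); requiring this ≤ 0.0740 gives R_L ≥ R_th(1/0.0740 − 1) = 64.07 × 12.51 = 802 kΩ.

R_L(min) ≈ 802 kΩ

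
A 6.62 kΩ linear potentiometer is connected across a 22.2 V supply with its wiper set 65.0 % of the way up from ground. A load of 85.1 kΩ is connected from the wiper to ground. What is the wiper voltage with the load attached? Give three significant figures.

V ≈ 14.2 V

The wiper splits the pot into (1−α)R = 2.317 kΩ above and αR = 4.303 kΩ below.
Lower section ‖ load = 4.096 kΩ.
V_wiper = 22.2 × 4.096/(2.317 + 4.096) = 14.2 V.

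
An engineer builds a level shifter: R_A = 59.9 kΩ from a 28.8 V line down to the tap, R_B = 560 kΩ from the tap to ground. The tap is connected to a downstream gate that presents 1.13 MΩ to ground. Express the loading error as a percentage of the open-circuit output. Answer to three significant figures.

4.57 %

The divider's output (Thévenin) resistance is R_A‖R_B = 54.11 kΩ.
Fractional drop under load = R_th/(R_th + R_L) = 54.11 / (54.11 + 1130) = 0.04570.
So the output falls by 4.57 %.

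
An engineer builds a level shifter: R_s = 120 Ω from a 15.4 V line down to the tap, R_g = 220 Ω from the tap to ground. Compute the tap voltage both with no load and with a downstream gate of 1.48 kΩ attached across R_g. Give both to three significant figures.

Unloaded: 9.96 V; loaded: 9.47 V

Open-circuit: V = 15.4 × 220/(120 + 220) = 9.96 V.
With the load, R_g becomes R_g‖R_L = 191.5 Ω, so V = 15.4 × 191.5/311.5 = 9.47 V.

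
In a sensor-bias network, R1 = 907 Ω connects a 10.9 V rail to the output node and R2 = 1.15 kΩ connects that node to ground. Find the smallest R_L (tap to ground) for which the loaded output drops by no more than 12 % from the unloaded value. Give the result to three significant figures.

Output resistance R_th = R1‖R2 = (907 × 1150)/2057 = 507.1 Ω.
The fractional drop is R_th/(R_th + R_L); requiring this ≤ 0.120 gives R_L ≥ R_th(1/0.120 − 1) = 507.1 × 7.333 = 3.72 kΩ.

R_L(min) ≈ 3.72 kΩ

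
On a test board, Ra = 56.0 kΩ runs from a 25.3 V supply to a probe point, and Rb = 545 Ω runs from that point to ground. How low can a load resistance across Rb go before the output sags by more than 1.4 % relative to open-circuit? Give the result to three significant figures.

R_L(min) ≈ 38.0 kΩ

Output resistance R_th = Ra‖Rb = (56000 × 545)/56540 = 539.7 Ω.
The fractional drop is R_th/(R_th + R_L); requiring this ≤ 0.0140 gives R_L ≥ R_th(1/0.0140 − 1) = 539.7 × 70.43 = 38.0 kΩ.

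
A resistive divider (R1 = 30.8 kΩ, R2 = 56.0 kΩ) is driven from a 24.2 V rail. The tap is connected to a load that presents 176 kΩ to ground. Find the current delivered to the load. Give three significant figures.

I_L ≈ 0.0797 mA

R2‖R_L = 42.48 kΩ; V_out = 24.2 × 42.48/73.28 = 14.03 V.
I_L = V_out / R_L = 14.03 / 176 kΩ = 0.0797 mA.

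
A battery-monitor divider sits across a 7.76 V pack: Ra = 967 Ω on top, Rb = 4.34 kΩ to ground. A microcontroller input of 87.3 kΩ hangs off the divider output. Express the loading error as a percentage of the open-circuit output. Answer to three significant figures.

The divider's output (Thévenin) resistance is Ra‖Rb = 790.8 Ω.
Fractional drop under load = R_th/(R_th + R_L) = 790.8 / (790.8 + 87300) = 0.008977.
So the output falls by 0.898 %.

0.898 %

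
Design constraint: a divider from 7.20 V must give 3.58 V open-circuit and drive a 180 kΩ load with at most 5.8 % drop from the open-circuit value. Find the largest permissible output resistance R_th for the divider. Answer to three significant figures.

Loading drop = R_th/(R_th + R_L) ≤ 0.0580, so R_th ≤ R_L · ε/(1−ε) = 180 kΩ × 0.0580/0.9420 = 11.1 kΩ.

R_th ≤ 11.1 kΩ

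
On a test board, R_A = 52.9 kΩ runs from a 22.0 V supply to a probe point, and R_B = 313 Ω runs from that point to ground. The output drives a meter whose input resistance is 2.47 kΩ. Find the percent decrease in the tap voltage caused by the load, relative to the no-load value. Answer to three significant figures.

Unloaded V = 22.0 × 313/53210 = 0.12940 V.
Loaded: R_B‖R_L = 277.8 Ω, giving V = 22.0 × 277.8/53180 = 0.11493 V.
Drop = (0.12940 − 0.11493) / 0.12940 = 11.2 %.

11.2 %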